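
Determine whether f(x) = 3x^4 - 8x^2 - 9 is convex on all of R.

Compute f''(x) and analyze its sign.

f(x) = 3x^4 - 8x^2 - 9
f'(x) = 12x^3 + -16x
f''(x) = 36x^2 + -16
f''(0) = -16 < 0, so not convex near x = 0
Therefore, f is not globally convex on R.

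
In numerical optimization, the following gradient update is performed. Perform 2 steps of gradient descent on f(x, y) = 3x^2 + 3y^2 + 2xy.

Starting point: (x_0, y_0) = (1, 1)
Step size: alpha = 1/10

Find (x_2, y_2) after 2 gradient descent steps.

f(x,y) = 3x^2 + 3y^2 + 2xy
grad_x = 6x + 2y, grad_y = 6y + 2x
Step 1: grad = (8, 8), (1/5, 1/5)
Step 2: grad = (8/5, 8/5), (1/25, 1/25)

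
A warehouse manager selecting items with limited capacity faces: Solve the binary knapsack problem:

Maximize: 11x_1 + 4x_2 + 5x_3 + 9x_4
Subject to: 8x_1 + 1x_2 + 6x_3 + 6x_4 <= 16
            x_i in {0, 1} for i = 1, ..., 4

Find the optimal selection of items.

Items: item 1 (v=11, w=8), item 2 (v=4, w=1), item 3 (v=5, w=6), item 4 (v=9, w=6)
Capacity: 16
Checking all 16 subsets (w = total weight, v = total value):
  {}: w = 0, v = 0
  {1}: w = 8, v = 11
  {2}: w = 1, v = 4
  {3}: w = 6, v = 5
  {4}: w = 6, v = 9
  {1, 2}: w = 9, v = 15
  {1, 3}: w = 14, v = 16
  {1, 4}: w = 14, v = 20
  {2, 3}: w = 7, v = 9
  {2, 4}: w = 7, v = 13
  {3, 4}: w = 12, v = 14
  {1, 2, 3}: w = 15, v = 20
  {1, 2, 4}: w = 15, v = 24
  {1, 3, 4}: w = 20 > 16, infeasible
  {2, 3, 4}: w = 13, v = 18
  {1, 2, 3, 4}: w = 21 > 16, infeasible
Best feasible subset: items [1, 2, 4]
Total weight: 15 <= 16, total value: 24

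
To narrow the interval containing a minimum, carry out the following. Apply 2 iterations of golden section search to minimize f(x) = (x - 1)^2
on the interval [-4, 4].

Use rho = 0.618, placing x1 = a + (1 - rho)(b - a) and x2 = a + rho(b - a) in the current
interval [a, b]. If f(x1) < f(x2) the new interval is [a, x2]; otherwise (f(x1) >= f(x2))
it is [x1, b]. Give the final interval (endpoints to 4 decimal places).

Golden section search for min of f(x) = (x - 1)^2 on [-4, 4].
Each step: x1 = a + (1 - rho)(b - a), x2 = a + rho(b - a); if f(x1) < f(x2) keep [a, x2], otherwise keep [x1, b].
Step 1: [-4.0000, 4.0000], x1=-0.9440 (f=3.7791), x2=0.9440 (f=0.0031); f(x1) > f(x2) => keep [-0.9440, 4.0000]
Step 2: [-0.9440, 4.0000], x1=0.9446 (f=0.0031), x2=2.1114 (f=1.2352); f(x1) < f(x2) => keep [-0.9440, 2.1114]
Final interval: [-0.9440, 2.1114]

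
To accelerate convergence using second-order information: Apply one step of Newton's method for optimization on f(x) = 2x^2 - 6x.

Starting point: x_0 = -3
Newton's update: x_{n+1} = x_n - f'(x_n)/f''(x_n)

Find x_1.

f(x) = 2x^2 - 6x
f'(x) = 4x + (-6), f''(x) = 4
Newton step: x_1 = x_0 - f'(x_0)/f''(x_0)
f'(-3) = -18
x_1 = -3 - -18/4 = 3/2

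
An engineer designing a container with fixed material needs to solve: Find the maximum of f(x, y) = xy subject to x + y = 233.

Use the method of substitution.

Substitute y = 233 - x into f(x,y) = xy:
g(x) = x(233 - x) = 233x - x^2
g'(x) = 233 - 2x = 0  =>  x = 233/2
y = 233 - 233/2 = 233/2
Maximum value = (233/2) * (233/2) = 54289/4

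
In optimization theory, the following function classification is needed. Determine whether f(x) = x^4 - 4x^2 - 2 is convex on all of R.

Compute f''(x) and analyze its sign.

f(x) = x^4 - 4x^2 - 2
f'(x) = 4x^3 + -8x
f''(x) = 12x^2 + -8
f''(0) = -8 < 0, so not convex near x = 0
Therefore, f is not globally convex on R.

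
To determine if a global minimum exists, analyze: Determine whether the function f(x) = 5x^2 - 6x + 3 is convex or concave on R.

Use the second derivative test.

f(x) = 5x^2 - 6x + 3
f'(x) = 10x - 6
f''(x) = 10
Since f''(x) = 10 > 0 for all x, f is convex on R.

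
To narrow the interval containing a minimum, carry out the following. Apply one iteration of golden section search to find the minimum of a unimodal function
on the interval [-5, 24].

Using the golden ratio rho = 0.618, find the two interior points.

Golden section search on [-5, 24].
Golden ratio rho = 0.618 (approx).
Interior points:
  x_1 = -5 + (1-0.618)*29 = 6.0780
  x_2 = -5 + 0.618*29 = 12.9220
Compare f(x_1) and f(x_2) to determine which subinterval to keep.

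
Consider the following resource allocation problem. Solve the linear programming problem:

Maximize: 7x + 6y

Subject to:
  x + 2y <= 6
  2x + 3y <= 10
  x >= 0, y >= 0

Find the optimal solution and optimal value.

Feasible vertices: (0, 0), (0, 3), (2, 2), (5, 0)
Objective 7x + 6y at each:
  (0, 0): 0
  (0, 3): 18
  (2, 2): 26
  (5, 0): 35
Maximum is 35 at (5, 0).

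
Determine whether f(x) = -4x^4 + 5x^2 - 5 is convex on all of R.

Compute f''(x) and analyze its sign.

f(x) = -4x^4 + 5x^2 - 5
f'(x) = -16x^3 + 10x
f''(x) = -48x^2 + 10
f''(x) = -48x^2 + 10 -> -inf as |x| -> inf
Therefore, f is not globally convex on R.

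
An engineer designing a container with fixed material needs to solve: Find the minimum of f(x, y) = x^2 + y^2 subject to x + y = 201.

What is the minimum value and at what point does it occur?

Substitute y = 201 - x into f(x,y) = x^2 + y^2:
g(x) = x^2 + (201 - x)^2 = 2x^2 - 402x + 40401
g'(x) = 4x - 402 = 0  =>  x = 201/2
y = 201 - 201/2 = 201/2
Minimum value = (201/2)^2 + (201/2)^2 = 40401/2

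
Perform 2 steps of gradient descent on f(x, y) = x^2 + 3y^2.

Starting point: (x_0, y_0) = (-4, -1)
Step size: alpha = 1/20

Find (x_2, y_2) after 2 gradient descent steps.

f(x,y) = x^2 + 3y^2
grad_x = 2x + 0y, grad_y = 6y + 0x
Step 1: grad = (-8, -6), (-18/5, -7/10)
Step 2: grad = (-36/5, -21/5), (-81/25, -49/100)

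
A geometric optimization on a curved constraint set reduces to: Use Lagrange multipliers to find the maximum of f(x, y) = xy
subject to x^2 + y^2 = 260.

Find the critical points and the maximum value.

Lagrange conditions: y = 2*lambda*x and x = 2*lambda*y
If x = 0 then y = 0, violating the constraint, so x, y != 0.
Dividing: y/x = x/y => x^2 = y^2 => y = x or y = -x
Constraint: 2x^2 = 260 => x^2 = 130 => x = +/-sqrt(130)
Critical points: (sqrt(130), sqrt(130)), (-sqrt(130), -sqrt(130)), (sqrt(130), -sqrt(130)), (-sqrt(130), sqrt(130))
  y = x:  xy = x^2 = 130  at (sqrt(130), sqrt(130)) and (-sqrt(130), -sqrt(130))
  y = -x: xy = -x^2 = -130 at (sqrt(130), -sqrt(130)) and (-sqrt(130), sqrt(130))
Maximum xy = 130 at (sqrt(130), sqrt(130)) and (-sqrt(130), -sqrt(130))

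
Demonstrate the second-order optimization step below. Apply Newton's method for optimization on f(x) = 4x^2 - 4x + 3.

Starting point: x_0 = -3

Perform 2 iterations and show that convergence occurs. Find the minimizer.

f(x) = 4x^2 - 4x + 3, f'(x) = 8x + (-4), f''(x) = 8
Step 1: f'(-3) = -28, x_1 = -3 - -28/8 = 1/2
Step 2: f'(1/2) = 0, x_2 = 1/2 (converged)
Newton's method converges in 1 step for quadratics.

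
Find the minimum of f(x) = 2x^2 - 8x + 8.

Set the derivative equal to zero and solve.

f(x) = 2x^2 - 8x + 8
f'(x) = 4x + (-8) = 0
x = 8/4 = 2
f(2) = 0
Since f''(x) = 4 > 0, this is a minimum.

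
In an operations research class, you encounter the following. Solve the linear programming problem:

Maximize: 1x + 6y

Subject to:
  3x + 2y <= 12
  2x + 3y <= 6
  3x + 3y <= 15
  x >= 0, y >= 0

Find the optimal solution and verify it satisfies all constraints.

Feasible vertices: (0, 0), (0, 2), (3, 0)
Objective 1x + 6y at each vertex:
  (0, 0): 0
  (0, 2): 12
  (3, 0): 3
Maximum is 12 at (0, 2).
Verify constraints at (x, y) = (0, 2):
  3*0 + 2*2 = 4 <= 12
  2*0 + 3*2 = 6 <= 6 (active)
  3*0 + 3*2 = 6 <= 15
  x = 0 >= 0, y = 2 >= 0. All constraints satisfied.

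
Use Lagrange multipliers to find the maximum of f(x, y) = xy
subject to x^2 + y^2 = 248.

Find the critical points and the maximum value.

Lagrange conditions: y = 2*lambda*x and x = 2*lambda*y
If x = 0 then y = 0, violating the constraint, so x, y != 0.
Dividing: y/x = x/y => x^2 = y^2 => y = x or y = -x
Constraint: 2x^2 = 248 => x^2 = 124 => x = +/-sqrt(124)
Critical points: (sqrt(124), sqrt(124)), (-sqrt(124), -sqrt(124)), (sqrt(124), -sqrt(124)), (-sqrt(124), sqrt(124))
  y = x:  xy = x^2 = 124  at (sqrt(124), sqrt(124)) and (-sqrt(124), -sqrt(124))
  y = -x: xy = -x^2 = -124 at (sqrt(124), -sqrt(124)) and (-sqrt(124), sqrt(124))
Maximum xy = 124 at (sqrt(124), sqrt(124)) and (-sqrt(124), -sqrt(124))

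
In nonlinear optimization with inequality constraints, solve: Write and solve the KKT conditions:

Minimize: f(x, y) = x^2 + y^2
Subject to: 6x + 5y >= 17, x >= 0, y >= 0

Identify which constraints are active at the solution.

KKT conditions for min x^2 + y^2 s.t. 6x + 5y >= 17, x >= 0, y >= 0:
Stationarity: 2x = mu*6 + mu_x, 2y = mu*5 + mu_y, with mu, mu_x, mu_y >= 0
Complementary slackness: mu*(6x + 5y - 17) = 0, mu_x*x = 0, mu_y*y = 0
(0, 0) is infeasible (6*0 + 5*0 < 17), so if mu = 0 stationarity would force x = mu_x/2 >= 0, y = mu_y/2 >= 0 with mu_x*x = mu_y*y = 0, i.e. x = y = 0: contradiction. Hence mu > 0 and 6x + 5y = 17 is active.
Try x > 0, y > 0 (so mu_x = mu_y = 0): x = 6*mu/2, y = 5*mu/2
Substitute: 6*(6*mu/2) + 5*(5*mu/2) = 17
  mu*61/2 = 17 => mu = 34/61
x* = 102/61 > 0, y* = 85/61 > 0, consistent with mu_x = mu_y = 0.
f is convex and the constraints are linear, so this KKT point is the global minimum.
f* = 289/61
Active constraints: 6x + 5y >= 17 (holds with equality, mu = 34/61 > 0); x >= 0 and y >= 0 are inactive (mu_x = mu_y = 0).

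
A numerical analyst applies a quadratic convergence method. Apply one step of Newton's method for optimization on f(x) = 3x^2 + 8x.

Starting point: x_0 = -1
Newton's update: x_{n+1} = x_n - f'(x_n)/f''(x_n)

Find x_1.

f(x) = 3x^2 + 8x
f'(x) = 6x + (8), f''(x) = 6
Newton step: x_1 = x_0 - f'(x_0)/f''(x_0)
f'(-1) = 2
x_1 = -1 - 2/6 = -4/3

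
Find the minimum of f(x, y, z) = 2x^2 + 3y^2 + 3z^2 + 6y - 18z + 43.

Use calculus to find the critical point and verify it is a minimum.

f(x,y,z) = 2x^2 + 3y^2 + 3z^2 + 6y - 18z + 43
df/dx = 4x + (0) = 0 => x = 0
df/dy = 6y + (6) = 0 => y = -1
df/dz = 6z + (-18) = 0 => z = 3
f(0,-1,3) = 2*(0)^2 + 3*(-1)^2 + 3*(3)^2 + 6*(-1) + -18*(3) + 43 = 13
Hessian is diagonal with entries 4, 6, 6 > 0, confirmed minimum.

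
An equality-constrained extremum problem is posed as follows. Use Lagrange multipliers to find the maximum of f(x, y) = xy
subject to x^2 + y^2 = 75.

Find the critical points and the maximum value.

Lagrange conditions: y = 2*lambda*x and x = 2*lambda*y
If x = 0 then y = 0, violating the constraint, so x, y != 0.
Dividing: y/x = x/y => x^2 = y^2 => y = x or y = -x
Constraint: 2x^2 = 75 => x^2 = 75/2 => x = +/-sqrt(75/2)
Critical points: (sqrt(75/2), sqrt(75/2)), (-sqrt(75/2), -sqrt(75/2)), (sqrt(75/2), -sqrt(75/2)), (-sqrt(75/2), sqrt(75/2))
  y = x:  xy = x^2 = 75/2  at (sqrt(75/2), sqrt(75/2)) and (-sqrt(75/2), -sqrt(75/2))
  y = -x: xy = -x^2 = -75/2 at (sqrt(75/2), -sqrt(75/2)) and (-sqrt(75/2), sqrt(75/2))
Maximum xy = 75/2 at (sqrt(75/2), sqrt(75/2)) and (-sqrt(75/2), -sqrt(75/2))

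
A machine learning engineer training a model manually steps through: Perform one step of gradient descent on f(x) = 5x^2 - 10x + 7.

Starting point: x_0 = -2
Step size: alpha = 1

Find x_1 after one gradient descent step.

f(x) = 5x^2 - 10x + 7
f'(x) = 10x - 10
f'(-2) = 10*-2 + (-10) = -30
x_1 = x_0 - alpha * f'(x_0) = -2 - 1 * -30 = 28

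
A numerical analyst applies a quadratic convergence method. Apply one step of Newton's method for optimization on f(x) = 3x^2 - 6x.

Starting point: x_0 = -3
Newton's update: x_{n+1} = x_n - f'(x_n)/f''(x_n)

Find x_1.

f(x) = 3x^2 - 6x
f'(x) = 6x + (-6), f''(x) = 6
Newton step: x_1 = x_0 - f'(x_0)/f''(x_0)
f'(-3) = -24
x_1 = -3 - -24/6 = 1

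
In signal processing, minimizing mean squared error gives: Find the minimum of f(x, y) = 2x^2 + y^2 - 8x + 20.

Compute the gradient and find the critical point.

f(x,y) = 2x^2 + y^2 - 8x + 20
df/dx = 4x + (-8) = 0  =>  x = 2
df/dy = 2y + (0) = 0  =>  y = 0
f(2, 0) = 2*(2)^2 + 1*(0)^2 + -8*(2) + 20 = 12
Hessian is diagonal with entries 4, 2 > 0, so this is a minimum.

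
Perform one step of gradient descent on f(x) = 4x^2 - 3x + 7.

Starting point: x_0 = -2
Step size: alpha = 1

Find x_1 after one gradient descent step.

f(x) = 4x^2 - 3x + 7
f'(x) = 8x - 3
f'(-2) = 8*-2 + (-3) = -19
x_1 = x_0 - alpha * f'(x_0) = -2 - 1 * -19 = 17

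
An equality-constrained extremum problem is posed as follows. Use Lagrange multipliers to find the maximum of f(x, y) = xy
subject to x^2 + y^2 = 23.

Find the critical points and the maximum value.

Lagrange conditions: y = 2*lambda*x and x = 2*lambda*y
If x = 0 then y = 0, violating the constraint, so x, y != 0.
Dividing: y/x = x/y => x^2 = y^2 => y = x or y = -x
Constraint: 2x^2 = 23 => x^2 = 23/2 => x = +/-sqrt(23/2)
Critical points: (sqrt(23/2), sqrt(23/2)), (-sqrt(23/2), -sqrt(23/2)), (sqrt(23/2), -sqrt(23/2)), (-sqrt(23/2), sqrt(23/2))
  y = x:  xy = x^2 = 23/2  at (sqrt(23/2), sqrt(23/2)) and (-sqrt(23/2), -sqrt(23/2))
  y = -x: xy = -x^2 = -23/2 at (sqrt(23/2), -sqrt(23/2)) and (-sqrt(23/2), sqrt(23/2))
Maximum xy = 23/2 at (sqrt(23/2), sqrt(23/2)) and (-sqrt(23/2), -sqrt(23/2))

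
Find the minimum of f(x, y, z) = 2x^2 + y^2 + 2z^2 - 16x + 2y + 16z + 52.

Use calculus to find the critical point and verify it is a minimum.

f(x,y,z) = 2x^2 + y^2 + 2z^2 - 16x + 2y + 16z + 52
df/dx = 4x + (-16) = 0 => x = 4
df/dy = 2y + (2) = 0 => y = -1
df/dz = 4z + (16) = 0 => z = -4
f(4,-1,-4) = 2*(4)^2 + 1*(-1)^2 + 2*(-4)^2 + -16*(4) + 2*(-1) + 16*(-4) + 52 = -13
Hessian is diagonal with entries 4, 2, 4 > 0, confirmed minimum.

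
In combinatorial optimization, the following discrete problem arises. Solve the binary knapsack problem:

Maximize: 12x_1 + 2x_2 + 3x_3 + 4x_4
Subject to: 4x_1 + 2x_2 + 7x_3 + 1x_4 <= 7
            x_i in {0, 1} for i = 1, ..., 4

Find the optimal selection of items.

Items: item 1 (v=12, w=4), item 2 (v=2, w=2), item 3 (v=3, w=7), item 4 (v=4, w=1)
Capacity: 7
Checking all 16 subsets (w = total weight, v = total value):
  {}: w = 0, v = 0
  {1}: w = 4, v = 12
  {2}: w = 2, v = 2
  {3}: w = 7, v = 3
  {4}: w = 1, v = 4
  {1, 2}: w = 6, v = 14
  {1, 3}: w = 11 > 7, infeasible
  {1, 4}: w = 5, v = 16
  {2, 3}: w = 9 > 7, infeasible
  {2, 4}: w = 3, v = 6
  {3, 4}: w = 8 > 7, infeasible
  {1, 2, 3}: w = 13 > 7, infeasible
  {1, 2, 4}: w = 7, v = 18
  {1, 3, 4}: w = 12 > 7, infeasible
  {2, 3, 4}: w = 10 > 7, infeasible
  {1, 2, 3, 4}: w = 14 > 7, infeasible
Best feasible subset: items [1, 2, 4]
Total weight: 7 <= 7, total value: 18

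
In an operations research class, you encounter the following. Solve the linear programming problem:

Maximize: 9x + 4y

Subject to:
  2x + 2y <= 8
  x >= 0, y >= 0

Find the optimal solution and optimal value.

The feasible region has vertices at [(0, 0), (4, 0), (0, 4)].
Checking objective 9x + 4y at each vertex:
  (0, 0): 9*0 + 4*0 = 0
  (4, 0): 9*4 + 4*0 = 36
  (0, 4): 9*0 + 4*4 = 16
Maximum is 36 at (4, 0).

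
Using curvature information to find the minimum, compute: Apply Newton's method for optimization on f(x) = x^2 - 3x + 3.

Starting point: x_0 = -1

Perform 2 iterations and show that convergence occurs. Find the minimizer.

f(x) = x^2 - 3x + 3, f'(x) = 2x + (-3), f''(x) = 2
Step 1: f'(-1) = -5, x_1 = -1 - -5/2 = 3/2
Step 2: f'(3/2) = 0, x_2 = 3/2 (converged)
Newton's method converges in 1 step for quadratics.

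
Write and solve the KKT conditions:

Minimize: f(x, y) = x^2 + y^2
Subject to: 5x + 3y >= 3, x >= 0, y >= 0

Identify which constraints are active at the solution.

KKT conditions for min x^2 + y^2 s.t. 5x + 3y >= 3, x >= 0, y >= 0:
Stationarity: 2x = mu*5 + mu_x, 2y = mu*3 + mu_y, with mu, mu_x, mu_y >= 0
Complementary slackness: mu*(5x + 3y - 3) = 0, mu_x*x = 0, mu_y*y = 0
(0, 0) is infeasible (5*0 + 3*0 < 3), so if mu = 0 stationarity would force x = mu_x/2 >= 0, y = mu_y/2 >= 0 with mu_x*x = mu_y*y = 0, i.e. x = y = 0: contradiction. Hence mu > 0 and 5x + 3y = 3 is active.
Try x > 0, y > 0 (so mu_x = mu_y = 0): x = 5*mu/2, y = 3*mu/2
Substitute: 5*(5*mu/2) + 3*(3*mu/2) = 3
  mu*34/2 = 3 => mu = 3/17
x* = 15/34 > 0, y* = 9/34 > 0, consistent with mu_x = mu_y = 0.
f is convex and the constraints are linear, so this KKT point is the global minimum.
f* = 9/34
Active constraints: 5x + 3y >= 3 (holds with equality, mu = 3/17 > 0); x >= 0 and y >= 0 are inactive (mu_x = mu_y = 0).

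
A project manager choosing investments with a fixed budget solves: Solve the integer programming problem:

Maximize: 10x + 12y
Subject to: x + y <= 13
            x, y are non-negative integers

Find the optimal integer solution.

Objective: 10x + 12y, constraint: x + y <= 13
Coefficient of y is 12 > coefficient of x is 10, so allocate the entire budget to y.
Optimal: x = 0, y = 13, value = 156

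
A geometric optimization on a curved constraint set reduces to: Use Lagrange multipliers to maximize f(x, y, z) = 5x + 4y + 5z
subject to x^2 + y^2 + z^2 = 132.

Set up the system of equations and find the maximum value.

Lagrange conditions: 5 = 2*lambda*x, 4 = 2*lambda*y, 5 = 2*lambda*z
So x:5 = y:4 = z:5, i.e. x = 5t, y = 4t, z = 5t
Constraint: t^2*(5^2 + 4^2 + 5^2) = 132
  t^2 * 66 = 132  =>  t = sqrt(2)
Maximum = 5*5t + 4*4t + 5*5t = 66*sqrt(2) = sqrt(8712)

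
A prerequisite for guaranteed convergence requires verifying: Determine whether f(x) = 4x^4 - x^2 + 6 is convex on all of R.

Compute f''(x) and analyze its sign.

f(x) = 4x^4 - x^2 + 6
f'(x) = 16x^3 + -2x
f''(x) = 48x^2 + -2
f''(0) = -2 < 0, so not convex near x = 0
Therefore, f is not globally convex on R.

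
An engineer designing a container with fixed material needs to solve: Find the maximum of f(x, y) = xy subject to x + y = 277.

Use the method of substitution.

Substitute y = 277 - x into f(x,y) = xy:
g(x) = x(277 - x) = 277x - x^2
g'(x) = 277 - 2x = 0  =>  x = 277/2
y = 277 - 277/2 = 277/2
Maximum value = (277/2) * (277/2) = 76729/4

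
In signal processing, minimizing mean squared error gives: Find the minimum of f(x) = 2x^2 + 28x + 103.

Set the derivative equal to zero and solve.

f(x) = 2x^2 + 28x + 103
f'(x) = 4x + (28) = 0
x = -28/4 = -7
f(-7) = 5
Since f''(x) = 4 > 0, this is a minimum.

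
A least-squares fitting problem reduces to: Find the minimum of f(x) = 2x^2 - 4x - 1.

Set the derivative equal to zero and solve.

f(x) = 2x^2 - 4x - 1
f'(x) = 4x + (-4) = 0
x = 4/4 = 1
f(1) = -3
Since f''(x) = 4 > 0, this is a minimum.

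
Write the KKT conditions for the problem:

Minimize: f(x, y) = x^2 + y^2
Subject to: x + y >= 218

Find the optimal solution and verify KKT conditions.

KKT conditions for min x^2 + y^2 s.t. x + y >= 218:
Stationarity: 2x = mu, 2y = mu
So x = y = mu/2.
Complementary slackness: mu*(x + y - 218) = 0
Primal feasibility: x + y >= 218; dual feasibility: mu >= 0
If mu = 0 then x = y = 0, but 0 + 0 < 218 is infeasible, so the constraint is active.
Constraint active: x + y = 2*(mu/2) = 218 => mu = 218
x = y = 109, f = 23762
Verify: stationarity 2*109 = 218 = mu; primal 109 + 109 = 218 >= 218; dual mu = 218 >= 0; complementary slackness 218*(218 - 218) = 0. All KKT conditions hold.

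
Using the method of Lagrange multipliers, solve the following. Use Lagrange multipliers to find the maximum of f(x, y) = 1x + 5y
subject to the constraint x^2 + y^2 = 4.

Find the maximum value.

Set up Lagrange conditions: grad f = lambda * grad g
  1 = 2*lambda*x
  5 = 2*lambda*y
From these: x/y = 1/5, so x = 1t, y = 5t for some t.
Substitute into constraint: (1t)^2 + (5t)^2 = 4
  t^2 * 26 = 4
  t = sqrt(4/26)
Maximum = 1*x + 5*y = (1^2 + 5^2)*t = 26 * sqrt(4/26) = sqrt(104)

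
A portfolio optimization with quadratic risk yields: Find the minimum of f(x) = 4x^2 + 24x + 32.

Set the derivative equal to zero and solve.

f(x) = 4x^2 + 24x + 32
f'(x) = 8x + (24) = 0
x = -24/8 = -3
f(-3) = -4
Since f''(x) = 8 > 0, this is a minimum.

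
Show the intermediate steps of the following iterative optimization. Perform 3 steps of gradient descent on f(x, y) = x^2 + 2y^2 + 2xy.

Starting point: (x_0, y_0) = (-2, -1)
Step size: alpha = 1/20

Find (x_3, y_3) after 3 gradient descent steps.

f(x,y) = x^2 + 2y^2 + 2xy
grad_x = 2x + 2y, grad_y = 4y + 2x
Step 1: grad = (-6, -8), (-17/10, -3/5)
Step 2: grad = (-23/5, -29/5), (-147/100, -31/100)
Step 3: grad = (-89/25, -209/50), (-323/250, -101/1000)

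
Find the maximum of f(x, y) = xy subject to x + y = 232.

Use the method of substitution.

Substitute y = 232 - x into f(x,y) = xy:
g(x) = x(232 - x) = 232x - x^2
g'(x) = 232 - 2x = 0  =>  x = 116
y = 232 - 116 = 116
Maximum value = 116 * 116 = 13456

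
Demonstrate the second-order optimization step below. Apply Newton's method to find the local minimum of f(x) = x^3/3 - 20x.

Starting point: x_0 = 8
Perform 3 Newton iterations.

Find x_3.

f(x) = x^3/3 - 20x
f'(x) = x^2 - 20, f''(x) = 2x
Newton update: x_{n+1} = x_n - (x_n^2 - 20)/(2*x_n)
Step 1: x_0 = 8, f'=44, f''=16, x_1 = 21/4
Step 2: x_1 = 21/4, f'=121/16, f''=21/2, x_2 = 761/168
Step 3: x_2 = 761/168, f'=14641/28224, f''=761/84, x_3 = 1143601/255696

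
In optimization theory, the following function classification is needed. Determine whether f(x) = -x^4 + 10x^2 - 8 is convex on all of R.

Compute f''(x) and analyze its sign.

f(x) = -x^4 + 10x^2 - 8
f'(x) = -4x^3 + 20x
f''(x) = -12x^2 + 20
f''(x) = -12x^2 + 20 -> -inf as |x| -> inf
Therefore, f is not globally convex on R.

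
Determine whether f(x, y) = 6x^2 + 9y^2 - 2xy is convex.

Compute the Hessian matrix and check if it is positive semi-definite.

f(x,y) = 6x^2 + 9y^2 - 2xy
Hessian H = [[12, -2], [-2, 18]]
trace(H) = 30, det(H) = 212
Eigenvalues: (30 +/- sqrt(52)) / 2 = 18.61, 11.39
Since both eigenvalues > 0, f is convex.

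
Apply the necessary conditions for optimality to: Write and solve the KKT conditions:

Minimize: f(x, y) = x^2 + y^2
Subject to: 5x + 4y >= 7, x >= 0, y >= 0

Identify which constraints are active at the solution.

KKT conditions for min x^2 + y^2 s.t. 5x + 4y >= 7, x >= 0, y >= 0:
Stationarity: 2x = mu*5 + mu_x, 2y = mu*4 + mu_y, with mu, mu_x, mu_y >= 0
Complementary slackness: mu*(5x + 4y - 7) = 0, mu_x*x = 0, mu_y*y = 0
(0, 0) is infeasible (5*0 + 4*0 < 7), so if mu = 0 stationarity would force x = mu_x/2 >= 0, y = mu_y/2 >= 0 with mu_x*x = mu_y*y = 0, i.e. x = y = 0: contradiction. Hence mu > 0 and 5x + 4y = 7 is active.
Try x > 0, y > 0 (so mu_x = mu_y = 0): x = 5*mu/2, y = 4*mu/2
Substitute: 5*(5*mu/2) + 4*(4*mu/2) = 7
  mu*41/2 = 7 => mu = 14/41
x* = 35/41 > 0, y* = 28/41 > 0, consistent with mu_x = mu_y = 0.
f is convex and the constraints are linear, so this KKT point is the global minimum.
f* = 49/41
Active constraints: 5x + 4y >= 7 (holds with equality, mu = 14/41 > 0); x >= 0 and y >= 0 are inactive (mu_x = mu_y = 0).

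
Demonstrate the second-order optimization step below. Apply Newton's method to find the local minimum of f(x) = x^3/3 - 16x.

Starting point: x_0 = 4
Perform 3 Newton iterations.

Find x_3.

f(x) = x^3/3 - 16x
f'(x) = x^2 - 16, f''(x) = 2x
Newton update: x_{n+1} = x_n - (x_n^2 - 16)/(2*x_n)
Step 1: x_0 = 4, f'=0, f''=8, x_1 = 4
Step 2: x_1 = 4, f'=0, f''=8, x_2 = 4
Step 3: x_2 = 4, f'=0, f''=8, x_3 = 4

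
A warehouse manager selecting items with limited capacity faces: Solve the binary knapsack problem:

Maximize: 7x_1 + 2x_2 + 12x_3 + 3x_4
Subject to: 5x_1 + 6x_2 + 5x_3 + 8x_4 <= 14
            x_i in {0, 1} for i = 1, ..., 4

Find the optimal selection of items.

Items: item 1 (v=7, w=5), item 2 (v=2, w=6), item 3 (v=12, w=5), item 4 (v=3, w=8)
Capacity: 14
Checking all 16 subsets (w = total weight, v = total value):
  {}: w = 0, v = 0
  {1}: w = 5, v = 7
  {2}: w = 6, v = 2
  {3}: w = 5, v = 12
  {4}: w = 8, v = 3
  {1, 2}: w = 11, v = 9
  {1, 3}: w = 10, v = 19
  {1, 4}: w = 13, v = 10
  {2, 3}: w = 11, v = 14
  {2, 4}: w = 14, v = 5
  {3, 4}: w = 13, v = 15
  {1, 2, 3}: w = 16 > 14, infeasible
  {1, 2, 4}: w = 19 > 14, infeasible
  {1, 3, 4}: w = 18 > 14, infeasible
  {2, 3, 4}: w = 19 > 14, infeasible
  {1, 2, 3, 4}: w = 24 > 14, infeasible
Best feasible subset: items [1, 3]
Total weight: 10 <= 14, total value: 19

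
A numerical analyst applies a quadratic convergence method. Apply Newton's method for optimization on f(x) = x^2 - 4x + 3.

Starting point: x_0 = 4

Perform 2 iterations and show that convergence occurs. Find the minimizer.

f(x) = x^2 - 4x + 3, f'(x) = 2x + (-4), f''(x) = 2
Step 1: f'(4) = 4, x_1 = 4 - 4/2 = 2
Step 2: f'(2) = 0, x_2 = 2 (converged)
Newton's method converges in 1 step for quadratics.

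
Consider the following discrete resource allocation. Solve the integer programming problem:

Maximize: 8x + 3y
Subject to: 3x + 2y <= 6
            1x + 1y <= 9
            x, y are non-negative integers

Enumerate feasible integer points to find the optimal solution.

Constraint 1: 3x + 2y <= 6
Constraint 2: 1x + 1y <= 9
Feasible x range (need y >= 0): 0 <= x <= min(6/3, 9/1) => x in {0, ..., 2}.
Enumerate feasible integer points row by row (the coefficient of y is 3 > 0, so for each x the largest feasible y gives the best value):
  x = 0: y <= min((6 - 3*0)/2, (9 - 1*0)/1) => y in {0, ..., 3}; best 8*0 + 3*3 = 9
  x = 1: y <= min((6 - 3*1)/2, (9 - 1*1)/1) => y in {0, ..., 1}; best 8*1 + 3*1 = 11
  x = 2: y <= min((6 - 3*2)/2, (9 - 1*2)/1) => y in {0}; best 8*2 + 3*0 = 16
The maximum 8x + 3y = 16 is achieved at x = 2, y = 0.
Check: 3*2 + 2*0 = 6 <= 6 and 1*2 + 1*0 = 2 <= 9.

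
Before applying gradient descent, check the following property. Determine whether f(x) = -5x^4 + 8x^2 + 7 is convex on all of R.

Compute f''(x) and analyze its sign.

f(x) = -5x^4 + 8x^2 + 7
f'(x) = -20x^3 + 16x
f''(x) = -60x^2 + 16
f''(x) = -60x^2 + 16 -> -inf as |x| -> inf
Therefore, f is not globally convex on R.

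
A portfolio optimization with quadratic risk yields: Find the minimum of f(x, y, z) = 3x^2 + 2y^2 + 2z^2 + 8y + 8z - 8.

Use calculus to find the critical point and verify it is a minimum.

f(x,y,z) = 3x^2 + 2y^2 + 2z^2 + 8y + 8z - 8
df/dx = 6x + (0) = 0 => x = 0
df/dy = 4y + (8) = 0 => y = -2
df/dz = 4z + (8) = 0 => z = -2
f(0,-2,-2) = 3*(0)^2 + 2*(-2)^2 + 2*(-2)^2 + 8*(-2) + 8*(-2) + -8 = -24
Hessian is diagonal with entries 6, 4, 4 > 0, confirmed minimum.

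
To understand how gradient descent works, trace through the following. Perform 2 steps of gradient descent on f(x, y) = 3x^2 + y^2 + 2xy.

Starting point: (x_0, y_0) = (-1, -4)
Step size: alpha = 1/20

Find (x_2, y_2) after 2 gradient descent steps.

f(x,y) = 3x^2 + y^2 + 2xy
grad_x = 6x + 2y, grad_y = 2y + 2x
Step 1: grad = (-14, -10), (-3/10, -7/2)
Step 2: grad = (-44/5, -38/5), (7/50, -78/25)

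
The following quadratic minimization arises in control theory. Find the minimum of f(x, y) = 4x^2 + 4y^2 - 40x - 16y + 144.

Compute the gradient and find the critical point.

f(x,y) = 4x^2 + 4y^2 - 40x - 16y + 144
df/dx = 8x + (-40) = 0  =>  x = 5
df/dy = 8y + (-16) = 0  =>  y = 2
f(5, 2) = 4*(5)^2 + 4*(2)^2 + -40*(5) + -16*(2) + 144 = 28
Hessian is diagonal with entries 8, 8 > 0, so this is a minimum.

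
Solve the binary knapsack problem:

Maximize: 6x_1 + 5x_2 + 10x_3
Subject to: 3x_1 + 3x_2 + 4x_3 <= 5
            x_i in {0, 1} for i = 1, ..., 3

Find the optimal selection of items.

Items: item 1 (v=6, w=3), item 2 (v=5, w=3), item 3 (v=10, w=4)
Capacity: 5
Checking all 8 subsets (w = total weight, v = total value):
  {}: w = 0, v = 0
  {1}: w = 3, v = 6
  {2}: w = 3, v = 5
  {3}: w = 4, v = 10
  {1, 2}: w = 6 > 5, infeasible
  {1, 3}: w = 7 > 5, infeasible
  {2, 3}: w = 7 > 5, infeasible
  {1, 2, 3}: w = 10 > 5, infeasible
Best feasible subset: items [3]
Total weight: 4 <= 5, total value: 10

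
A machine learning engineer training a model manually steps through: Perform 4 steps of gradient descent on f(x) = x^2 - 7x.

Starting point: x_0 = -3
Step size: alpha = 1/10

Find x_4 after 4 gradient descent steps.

f(x) = x^2 - 7x, f'(x) = 2x + (-7)
Step 1: f'(-3) = -13, x_1 = -3 - 1/10 * -13 = -17/10
Step 2: f'(-17/10) = -52/5, x_2 = -17/10 - 1/10 * -52/5 = -33/50
Step 3: f'(-33/50) = -208/25, x_3 = -33/50 - 1/10 * -208/25 = 43/250
Step 4: f'(43/250) = -832/125, x_4 = 43/250 - 1/10 * -832/125 = 1047/1250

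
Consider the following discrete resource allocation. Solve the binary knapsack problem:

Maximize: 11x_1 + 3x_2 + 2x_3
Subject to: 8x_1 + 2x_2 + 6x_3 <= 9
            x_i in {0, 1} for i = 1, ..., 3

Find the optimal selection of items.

Items: item 1 (v=11, w=8), item 2 (v=3, w=2), item 3 (v=2, w=6)
Capacity: 9
Checking all 8 subsets (w = total weight, v = total value):
  {}: w = 0, v = 0
  {1}: w = 8, v = 11
  {2}: w = 2, v = 3
  {3}: w = 6, v = 2
  {1, 2}: w = 10 > 9, infeasible
  {1, 3}: w = 14 > 9, infeasible
  {2, 3}: w = 8, v = 5
  {1, 2, 3}: w = 16 > 9, infeasible
Best feasible subset: items [1]
Total weight: 8 <= 9, total value: 11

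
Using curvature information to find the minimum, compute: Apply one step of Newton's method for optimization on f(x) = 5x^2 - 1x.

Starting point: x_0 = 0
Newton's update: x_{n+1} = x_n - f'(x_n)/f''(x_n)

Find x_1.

f(x) = 5x^2 - 1x
f'(x) = 10x + (-1), f''(x) = 10
Newton step: x_1 = x_0 - f'(x_0)/f''(x_0)
f'(0) = -1
x_1 = 0 - -1/10 = 1/10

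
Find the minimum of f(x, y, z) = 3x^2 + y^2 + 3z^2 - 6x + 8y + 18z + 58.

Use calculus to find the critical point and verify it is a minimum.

f(x,y,z) = 3x^2 + y^2 + 3z^2 - 6x + 8y + 18z + 58
df/dx = 6x + (-6) = 0 => x = 1
df/dy = 2y + (8) = 0 => y = -4
df/dz = 6z + (18) = 0 => z = -3
f(1,-4,-3) = 3*(1)^2 + 1*(-4)^2 + 3*(-3)^2 + -6*(1) + 8*(-4) + 18*(-3) + 58 = 12
Hessian is diagonal with entries 6, 2, 6 > 0, confirmed minimum.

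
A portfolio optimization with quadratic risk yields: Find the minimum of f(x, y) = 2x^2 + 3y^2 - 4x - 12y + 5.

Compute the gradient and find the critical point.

f(x,y) = 2x^2 + 3y^2 - 4x - 12y + 5
df/dx = 4x + (-4) = 0  =>  x = 1
df/dy = 6y + (-12) = 0  =>  y = 2
f(1, 2) = 2*(1)^2 + 3*(2)^2 + -4*(1) + -12*(2) + 5 = -9
Hessian is diagonal with entries 4, 6 > 0, so this is a minimum.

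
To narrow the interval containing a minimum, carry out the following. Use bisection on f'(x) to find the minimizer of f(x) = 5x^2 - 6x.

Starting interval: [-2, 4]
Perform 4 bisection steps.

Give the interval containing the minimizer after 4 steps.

Finding critical point of f(x) = 5x^2 - 6x using bisection on f'(x) = 10x + -6.
f'(x) = 0 when x = 3/5.
Starting interval: [-2, 4]
Step 1: mid = 1, f'(mid) = 4, new interval = [-2, 1]
Step 2: mid = -1/2, f'(mid) = -11, new interval = [-1/2, 1]
Step 3: mid = 1/4, f'(mid) = -7/2, new interval = [1/4, 1]
Step 4: mid = 5/8, f'(mid) = 1/4, new interval = [1/4, 5/8]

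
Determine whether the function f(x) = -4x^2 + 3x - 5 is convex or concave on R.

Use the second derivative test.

f(x) = -4x^2 + 3x - 5
f'(x) = -8x + 3
f''(x) = -8
Since f''(x) = -8 < 0 for all x, f is concave on R.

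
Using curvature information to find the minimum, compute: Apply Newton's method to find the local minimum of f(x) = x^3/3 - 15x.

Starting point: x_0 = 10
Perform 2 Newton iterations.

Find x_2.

f(x) = x^3/3 - 15x
f'(x) = x^2 - 15, f''(x) = 2x
Newton update: x_{n+1} = x_n - (x_n^2 - 15)/(2*x_n)
Step 1: x_0 = 10, f'=85, f''=20, x_1 = 23/4
Step 2: x_1 = 23/4, f'=289/16, f''=23/2, x_2 = 769/184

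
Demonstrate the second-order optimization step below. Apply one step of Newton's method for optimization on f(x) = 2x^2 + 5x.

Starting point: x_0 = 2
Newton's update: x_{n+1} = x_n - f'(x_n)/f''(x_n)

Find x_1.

f(x) = 2x^2 + 5x
f'(x) = 4x + (5), f''(x) = 4
Newton step: x_1 = x_0 - f'(x_0)/f''(x_0)
f'(2) = 13
x_1 = 2 - 13/4 = -5/4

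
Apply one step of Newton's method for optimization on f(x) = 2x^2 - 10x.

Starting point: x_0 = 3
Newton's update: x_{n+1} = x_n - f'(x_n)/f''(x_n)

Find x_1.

f(x) = 2x^2 - 10x
f'(x) = 4x + (-10), f''(x) = 4
Newton step: x_1 = x_0 - f'(x_0)/f''(x_0)
f'(3) = 2
x_1 = 3 - 2/4 = 5/2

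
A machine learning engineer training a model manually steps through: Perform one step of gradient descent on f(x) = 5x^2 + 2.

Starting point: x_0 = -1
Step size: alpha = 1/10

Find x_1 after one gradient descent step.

f(x) = 5x^2 + 2
f'(x) = 10x + 0
f'(-1) = 10*-1 + (0) = -10
x_1 = x_0 - alpha * f'(x_0) = -1 - 1/10 * -10 = 0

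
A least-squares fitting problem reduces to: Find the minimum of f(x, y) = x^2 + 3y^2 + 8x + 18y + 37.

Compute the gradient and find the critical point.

f(x,y) = x^2 + 3y^2 + 8x + 18y + 37
df/dx = 2x + (8) = 0  =>  x = -4
df/dy = 6y + (18) = 0  =>  y = -3
f(-4, -3) = 1*(-4)^2 + 3*(-3)^2 + 8*(-4) + 18*(-3) + 37 = -6
Hessian is diagonal with entries 2, 6 > 0, so this is a minimum.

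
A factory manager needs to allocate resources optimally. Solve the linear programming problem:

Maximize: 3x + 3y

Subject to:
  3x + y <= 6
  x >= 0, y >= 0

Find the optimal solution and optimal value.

The feasible region has vertices at [(0, 0), (2, 0), (0, 6)].
Checking objective 3x + 3y at each vertex:
  (0, 0): 3*0 + 3*0 = 0
  (2, 0): 3*2 + 3*0 = 6
  (0, 6): 3*0 + 3*6 = 18
Maximum is 18 at (0, 6).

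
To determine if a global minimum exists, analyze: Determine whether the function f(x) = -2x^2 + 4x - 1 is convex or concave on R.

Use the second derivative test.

f(x) = -2x^2 + 4x - 1
f'(x) = -4x + 4
f''(x) = -4
Since f''(x) = -4 < 0 for all x, f is concave on R.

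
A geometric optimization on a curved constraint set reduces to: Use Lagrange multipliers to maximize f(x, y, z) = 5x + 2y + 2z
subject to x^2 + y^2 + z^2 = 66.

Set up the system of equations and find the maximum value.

Lagrange conditions: 5 = 2*lambda*x, 2 = 2*lambda*y, 2 = 2*lambda*z
So x:5 = y:2 = z:2, i.e. x = 5t, y = 2t, z = 2t
Constraint: t^2*(5^2 + 2^2 + 2^2) = 66
  t^2 * 33 = 66  =>  t = sqrt(2)
Maximum = 5*5t + 2*2t + 2*2t = 33*sqrt(2) = sqrt(2178)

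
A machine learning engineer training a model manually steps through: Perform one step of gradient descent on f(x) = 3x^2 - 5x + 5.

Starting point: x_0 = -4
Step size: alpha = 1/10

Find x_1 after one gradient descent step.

f(x) = 3x^2 - 5x + 5
f'(x) = 6x - 5
f'(-4) = 6*-4 + (-5) = -29
x_1 = x_0 - alpha * f'(x_0) = -4 - 1/10 * -29 = -11/10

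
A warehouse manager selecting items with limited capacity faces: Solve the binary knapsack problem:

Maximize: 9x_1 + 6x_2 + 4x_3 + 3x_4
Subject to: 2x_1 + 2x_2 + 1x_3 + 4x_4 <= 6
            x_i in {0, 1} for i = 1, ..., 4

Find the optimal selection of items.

Items: item 1 (v=9, w=2), item 2 (v=6, w=2), item 3 (v=4, w=1), item 4 (v=3, w=4)
Capacity: 6
Checking all 16 subsets (w = total weight, v = total value):
  {}: w = 0, v = 0
  {1}: w = 2, v = 9
  {2}: w = 2, v = 6
  {3}: w = 1, v = 4
  {4}: w = 4, v = 3
  {1, 2}: w = 4, v = 15
  {1, 3}: w = 3, v = 13
  {1, 4}: w = 6, v = 12
  {2, 3}: w = 3, v = 10
  {2, 4}: w = 6, v = 9
  {3, 4}: w = 5, v = 7
  {1, 2, 3}: w = 5, v = 19
  {1, 2, 4}: w = 8 > 6, infeasible
  {1, 3, 4}: w = 7 > 6, infeasible
  {2, 3, 4}: w = 7 > 6, infeasible
  {1, 2, 3, 4}: w = 9 > 6, infeasible
Best feasible subset: items [1, 2, 3]
Total weight: 5 <= 6, total value: 19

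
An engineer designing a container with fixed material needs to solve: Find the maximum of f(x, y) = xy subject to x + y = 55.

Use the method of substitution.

Substitute y = 55 - x into f(x,y) = xy:
g(x) = x(55 - x) = 55x - x^2
g'(x) = 55 - 2x = 0  =>  x = 55/2
y = 55 - 55/2 = 55/2
Maximum value = (55/2) * (55/2) = 3025/4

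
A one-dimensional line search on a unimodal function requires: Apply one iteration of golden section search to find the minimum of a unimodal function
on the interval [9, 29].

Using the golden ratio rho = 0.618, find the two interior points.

Golden section search on [9, 29].
Golden ratio rho = 0.618 (approx).
Interior points:
  x_1 = 9 + (1-0.618)*20 = 16.6400
  x_2 = 9 + 0.618*20 = 21.3600
Compare f(x_1) and f(x_2) to determine which subinterval to keep.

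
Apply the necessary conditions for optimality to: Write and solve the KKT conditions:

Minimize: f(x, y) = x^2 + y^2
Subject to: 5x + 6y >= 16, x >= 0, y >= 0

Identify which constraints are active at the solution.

KKT conditions for min x^2 + y^2 s.t. 5x + 6y >= 16, x >= 0, y >= 0:
Stationarity: 2x = mu*5 + mu_x, 2y = mu*6 + mu_y, with mu, mu_x, mu_y >= 0
Complementary slackness: mu*(5x + 6y - 16) = 0, mu_x*x = 0, mu_y*y = 0
(0, 0) is infeasible (5*0 + 6*0 < 16), so if mu = 0 stationarity would force x = mu_x/2 >= 0, y = mu_y/2 >= 0 with mu_x*x = mu_y*y = 0, i.e. x = y = 0: contradiction. Hence mu > 0 and 5x + 6y = 16 is active.
Try x > 0, y > 0 (so mu_x = mu_y = 0): x = 5*mu/2, y = 6*mu/2
Substitute: 5*(5*mu/2) + 6*(6*mu/2) = 16
  mu*61/2 = 16 => mu = 32/61
x* = 80/61 > 0, y* = 96/61 > 0, consistent with mu_x = mu_y = 0.
f is convex and the constraints are linear, so this KKT point is the global minimum.
f* = 256/61
Active constraints: 5x + 6y >= 16 (holds with equality, mu = 32/61 > 0); x >= 0 and y >= 0 are inactive (mu_x = mu_y = 0).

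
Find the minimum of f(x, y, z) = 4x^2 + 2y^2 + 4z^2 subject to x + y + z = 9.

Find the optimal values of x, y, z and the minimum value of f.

Using Lagrange multipliers on f = 4x^2 + 2y^2 + 4z^2 with constraint x + y + z = 9:
Conditions: 2*4*x = lambda, 2*2*y = lambda, 2*4*z = lambda
So x = lambda/8, y = lambda/4, z = lambda/8
Substituting into constraint: lambda * (1/2) = 9
lambda = 18
x = 9/4, y = 9/2, z = 9/4
Minimum value = 81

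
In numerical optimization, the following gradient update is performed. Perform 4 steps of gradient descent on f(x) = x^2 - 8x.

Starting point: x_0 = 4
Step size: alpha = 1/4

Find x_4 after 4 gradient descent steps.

f(x) = x^2 - 8x, f'(x) = 2x + (-8)
Step 1: f'(4) = 0, x_1 = 4 - 1/4 * 0 = 4
Step 2: f'(4) = 0, x_2 = 4 - 1/4 * 0 = 4
Step 3: f'(4) = 0, x_3 = 4 - 1/4 * 0 = 4
Step 4: f'(4) = 0, x_4 = 4 - 1/4 * 0 = 4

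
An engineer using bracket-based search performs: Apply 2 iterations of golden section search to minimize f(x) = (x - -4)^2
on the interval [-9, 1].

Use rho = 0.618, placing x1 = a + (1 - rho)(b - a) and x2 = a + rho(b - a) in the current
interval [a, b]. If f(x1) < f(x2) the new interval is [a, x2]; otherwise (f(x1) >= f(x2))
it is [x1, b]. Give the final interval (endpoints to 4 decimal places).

Golden section search for min of f(x) = (x - -4)^2 on [-9, 1].
Each step: x1 = a + (1 - rho)(b - a), x2 = a + rho(b - a); if f(x1) < f(x2) keep [a, x2], otherwise keep [x1, b].
Step 1: [-9.0000, 1.0000], x1=-5.1800 (f=1.3924), x2=-2.8200 (f=1.3924); f(x1) = f(x2) (tie, not '<') => keep [-5.1800, 1.0000]
Step 2: [-5.1800, 1.0000], x1=-2.8192 (f=1.3942), x2=-1.3608 (f=6.9656); f(x1) < f(x2) => keep [-5.1800, -1.3608]
Final interval: [-5.1800, -1.3608]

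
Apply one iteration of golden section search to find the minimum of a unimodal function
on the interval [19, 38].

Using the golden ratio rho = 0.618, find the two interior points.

Golden section search on [19, 38].
Golden ratio rho = 0.618 (approx).
Interior points:
  x_1 = 19 + (1-0.618)*19 = 26.2580
  x_2 = 19 + 0.618*19 = 30.7420
Compare f(x_1) and f(x_2) to determine which subinterval to keep.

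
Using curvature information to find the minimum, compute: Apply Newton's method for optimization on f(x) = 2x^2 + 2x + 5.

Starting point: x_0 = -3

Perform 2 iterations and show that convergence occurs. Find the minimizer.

f(x) = 2x^2 + 2x + 5, f'(x) = 4x + (2), f''(x) = 4
Step 1: f'(-3) = -10, x_1 = -3 - -10/4 = -1/2
Step 2: f'(-1/2) = 0, x_2 = -1/2 (converged)
Newton's method converges in 1 step for quadratics.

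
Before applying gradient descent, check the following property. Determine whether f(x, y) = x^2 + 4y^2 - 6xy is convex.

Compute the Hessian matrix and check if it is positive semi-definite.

f(x,y) = x^2 + 4y^2 - 6xy
Hessian H = [[2, -6], [-6, 8]]
trace(H) = 10, det(H) = -20
Eigenvalues: (10 +/- sqrt(180)) / 2 = 11.71, -1.708
Since not both eigenvalues positive, f is neither convex nor concave.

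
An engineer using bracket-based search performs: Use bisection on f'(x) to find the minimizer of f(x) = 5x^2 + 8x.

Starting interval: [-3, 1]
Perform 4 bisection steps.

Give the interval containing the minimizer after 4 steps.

Finding critical point of f(x) = 5x^2 + 8x using bisection on f'(x) = 10x + 8.
f'(x) = 0 when x = -4/5.
Starting interval: [-3, 1]
Step 1: mid = -1, f'(mid) = -2, new interval = [-1, 1]
Step 2: mid = 0, f'(mid) = 8, new interval = [-1, 0]
Step 3: mid = -1/2, f'(mid) = 3, new interval = [-1, -1/2]
Step 4: mid = -3/4, f'(mid) = 1/2, new interval = [-1, -3/4]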